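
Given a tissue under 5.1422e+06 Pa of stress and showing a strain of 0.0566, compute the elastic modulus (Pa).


E = stress / strain
E = 5.1422e+06 / 0.0566
E = 9.0852e+07


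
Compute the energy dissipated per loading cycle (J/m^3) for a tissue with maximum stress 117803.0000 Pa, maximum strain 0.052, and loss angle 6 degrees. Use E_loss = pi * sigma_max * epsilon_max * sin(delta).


E_loss = pi * sigma_max * epsilon_max * sin(delta)
delta = 6 deg = 0.1047 rad
sin(delta) = 0.1045
E_loss = pi * 117803.0000 * 0.052 * 0.1045
E_loss = 2011.6116


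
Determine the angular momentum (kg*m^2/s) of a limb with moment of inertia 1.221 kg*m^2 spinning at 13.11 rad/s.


L = I * omega
L = 1.221 * 13.11
L = 16.0073


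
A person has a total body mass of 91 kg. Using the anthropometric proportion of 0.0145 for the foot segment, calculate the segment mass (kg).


m_segment = body_mass * fraction
m_segment = 91 * 0.0145
m_segment = 1.3195


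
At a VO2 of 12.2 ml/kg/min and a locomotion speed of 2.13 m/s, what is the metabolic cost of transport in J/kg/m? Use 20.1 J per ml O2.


Power per kg = VO2 * 20.1 / 60
Power per kg = 12.2 * 20.1 / 60 = 4.0870 W/kg
Cost = power_per_kg / speed
Cost = 4.0870 / 2.13
Cost = 1.9188


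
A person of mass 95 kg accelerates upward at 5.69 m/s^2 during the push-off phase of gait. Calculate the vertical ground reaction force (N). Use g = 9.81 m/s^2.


GRF = m * (g + a)
GRF = 95 * (9.81 + 5.69)
GRF = 95 * 15.5000
GRF = 1472.5000


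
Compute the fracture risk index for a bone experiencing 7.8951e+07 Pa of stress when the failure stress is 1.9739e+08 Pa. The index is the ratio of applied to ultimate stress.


FRI = applied / ultimate
FRI = 7.8951e+07 / 1.9739e+08
FRI = 0.4000


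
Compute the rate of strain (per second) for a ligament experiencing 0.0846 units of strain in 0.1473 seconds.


strain_rate = delta_strain / delta_t
strain_rate = 0.0846 / 0.1473
strain_rate = 0.5743


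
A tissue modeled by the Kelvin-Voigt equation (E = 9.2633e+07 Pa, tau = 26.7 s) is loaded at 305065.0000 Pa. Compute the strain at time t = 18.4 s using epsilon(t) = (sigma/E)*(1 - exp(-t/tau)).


epsilon(t) = (sigma/E) * (1 - exp(-t/tau))
sigma/E = 305065.0000 / 9.2633e+07 = 0.0033
exp(-t/tau) = exp(-18.4 / 26.7) = 0.5020
epsilon = 0.0033 * (1 - 0.5020)
epsilon = 0.0016


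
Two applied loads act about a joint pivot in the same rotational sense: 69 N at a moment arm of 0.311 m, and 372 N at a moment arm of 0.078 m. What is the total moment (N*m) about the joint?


M = F1 * d1 + F2 * d2
M = 69 * 0.311 + 372 * 0.078
M = 21.4590 + 29.0160
M = 50.4750


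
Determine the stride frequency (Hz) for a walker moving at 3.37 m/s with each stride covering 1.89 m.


f = v / stride_length
f = 3.37 / 1.89
f = 1.7831


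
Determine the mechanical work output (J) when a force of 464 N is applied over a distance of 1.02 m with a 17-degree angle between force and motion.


W = F * d * cos(theta)
theta = 17 deg = 0.2967 rad
cos(theta) = 0.9563
W = 464 * 1.02 * 0.9563
W = 452.5999


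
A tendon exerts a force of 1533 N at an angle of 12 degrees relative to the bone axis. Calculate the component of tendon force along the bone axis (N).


F_eff = F_tendon * cos(theta)
theta = 12 deg = 0.2094 rad
cos(theta) = 0.9781
F_eff = 1533 * 0.9781
F_eff = 1499.5003


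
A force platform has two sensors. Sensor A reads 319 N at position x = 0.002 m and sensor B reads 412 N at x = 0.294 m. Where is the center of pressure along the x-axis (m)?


COP_x = (F1*x1 + F2*x2) / (F1 + F2)
COP_x = (319*0.002 + 412*0.294) / (319 + 412)
Numerator = 121.7660
Denominator = 731
COP_x = 0.1666


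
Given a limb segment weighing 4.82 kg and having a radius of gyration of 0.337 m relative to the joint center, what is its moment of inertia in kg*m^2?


I = m * k^2
I = 4.82 * 0.337^2
k^2 = 0.1136
I = 0.5474


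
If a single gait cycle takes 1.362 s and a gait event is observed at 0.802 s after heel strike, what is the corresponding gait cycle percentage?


pct = (event_time / cycle_time) * 100
pct = (0.802 / 1.362) * 100
ratio = 0.5888
pct = 58.8840


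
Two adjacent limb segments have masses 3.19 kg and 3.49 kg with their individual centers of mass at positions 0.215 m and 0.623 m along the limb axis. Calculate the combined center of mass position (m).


COM = (m1*x1 + m2*x2) / (m1 + m2)
COM = (3.19*0.215 + 3.49*0.623) / (3.19 + 3.49)
Numerator = 2.8601
Denominator = 6.6800
COM = 0.4282


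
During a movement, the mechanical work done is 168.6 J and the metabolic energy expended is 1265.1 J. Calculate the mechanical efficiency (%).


eta = (W_mech / E_meta) * 100
eta = (168.6 / 1265.1) * 100
ratio = 0.1333
eta = 13.3270


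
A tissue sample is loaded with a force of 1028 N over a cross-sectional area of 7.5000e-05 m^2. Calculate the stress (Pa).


stress = F / A
stress = 1028 / 7.5000e-05
stress = 1.3707e+07


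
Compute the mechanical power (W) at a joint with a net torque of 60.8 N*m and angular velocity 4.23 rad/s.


P = M * omega
P = 60.8 * 4.23
P = 257.1840


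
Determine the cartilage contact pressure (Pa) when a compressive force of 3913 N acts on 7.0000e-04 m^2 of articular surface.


P = F / A
P = 3913 / 7.0000e-04
P = 5.5900e+06


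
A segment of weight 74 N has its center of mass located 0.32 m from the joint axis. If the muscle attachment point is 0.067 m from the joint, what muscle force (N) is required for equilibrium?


F_muscle = W * d_load / d_muscle
F_muscle = 74 * 0.32 / 0.067
Numerator = 23.6800
F_muscle = 353.4328


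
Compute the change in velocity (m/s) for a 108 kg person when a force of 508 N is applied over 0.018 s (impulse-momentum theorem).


J = F * dt = 508 * 0.018 = 9.1440 N*s
delta_v = J / m
delta_v = 9.1440 / 108
delta_v = 0.0847


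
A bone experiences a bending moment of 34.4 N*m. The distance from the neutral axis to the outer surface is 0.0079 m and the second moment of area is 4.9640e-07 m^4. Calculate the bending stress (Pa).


sigma = M * c / I
sigma = 34.4 * 0.0079 / 4.9640e-07
M * c = 0.2718
sigma = 547461.7244


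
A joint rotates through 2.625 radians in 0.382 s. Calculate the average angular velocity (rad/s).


omega = delta_theta / delta_t
omega = 2.625 / 0.382
omega = 6.8717


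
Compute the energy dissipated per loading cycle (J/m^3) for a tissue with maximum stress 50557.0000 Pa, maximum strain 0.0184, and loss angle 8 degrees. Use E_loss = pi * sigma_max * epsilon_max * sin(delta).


E_loss = pi * sigma_max * epsilon_max * sin(delta)
delta = 8 deg = 0.1396 rad
sin(delta) = 0.1392
E_loss = pi * 50557.0000 * 0.0184 * 0.1392
E_loss = 406.7282


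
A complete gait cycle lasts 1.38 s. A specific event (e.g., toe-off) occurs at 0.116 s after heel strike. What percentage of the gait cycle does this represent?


pct = (event_time / cycle_time) * 100
pct = (0.116 / 1.38) * 100
ratio = 0.0841
pct = 8.4058


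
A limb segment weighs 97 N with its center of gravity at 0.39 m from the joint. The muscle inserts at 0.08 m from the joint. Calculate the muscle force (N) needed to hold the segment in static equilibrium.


F_muscle = W * d_load / d_muscle
F_muscle = 97 * 0.39 / 0.08
Numerator = 37.8300
F_muscle = 472.8750


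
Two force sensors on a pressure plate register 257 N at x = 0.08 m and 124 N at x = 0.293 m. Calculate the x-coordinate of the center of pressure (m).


COP_x = (F1*x1 + F2*x2) / (F1 + F2)
COP_x = (257*0.08 + 124*0.293) / (257 + 124)
Numerator = 56.8920
Denominator = 381
COP_x = 0.1493


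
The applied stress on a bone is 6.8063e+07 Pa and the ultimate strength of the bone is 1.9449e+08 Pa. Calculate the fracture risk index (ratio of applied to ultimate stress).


FRI = applied / ultimate
FRI = 6.8063e+07 / 1.9449e+08
FRI = 0.3500


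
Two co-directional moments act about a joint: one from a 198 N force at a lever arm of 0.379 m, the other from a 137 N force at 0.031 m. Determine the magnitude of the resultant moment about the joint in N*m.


M = F1 * d1 + F2 * d2
M = 198 * 0.379 + 137 * 0.031
M = 75.0420 + 4.2470
M = 79.2890


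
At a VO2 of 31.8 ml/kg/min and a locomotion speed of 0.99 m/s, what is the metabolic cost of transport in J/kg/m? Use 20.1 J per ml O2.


Power per kg = VO2 * 20.1 / 60
Power per kg = 31.8 * 20.1 / 60 = 10.6530 W/kg
Cost = power_per_kg / speed
Cost = 10.6530 / 0.99
Cost = 10.7606


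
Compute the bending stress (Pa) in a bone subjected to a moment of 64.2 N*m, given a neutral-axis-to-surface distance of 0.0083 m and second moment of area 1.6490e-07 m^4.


sigma = M * c / I
sigma = 64.2 * 0.0083 / 1.6490e-07
M * c = 0.5329
sigma = 3.2314e+06


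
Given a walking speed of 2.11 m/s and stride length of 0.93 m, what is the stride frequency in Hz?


f = v / stride_length
f = 2.11 / 0.93
f = 2.2688


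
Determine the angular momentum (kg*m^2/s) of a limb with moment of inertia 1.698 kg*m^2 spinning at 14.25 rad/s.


L = I * omega
L = 1.698 * 14.25
L = 24.1965


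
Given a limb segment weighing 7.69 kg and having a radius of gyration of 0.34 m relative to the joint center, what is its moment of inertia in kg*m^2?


I = m * k^2
I = 7.69 * 0.34^2
k^2 = 0.1156
I = 0.8890


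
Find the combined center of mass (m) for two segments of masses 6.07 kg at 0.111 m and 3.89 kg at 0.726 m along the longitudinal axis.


COM = (m1*x1 + m2*x2) / (m1 + m2)
COM = (6.07*0.111 + 3.89*0.726) / (6.07 + 3.89)
Numerator = 3.4979
Denominator = 9.9600
COM = 0.3512


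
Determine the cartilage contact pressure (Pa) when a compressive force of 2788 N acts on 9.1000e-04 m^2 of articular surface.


P = F / A
P = 2788 / 9.1000e-04
P = 3.0637e+06


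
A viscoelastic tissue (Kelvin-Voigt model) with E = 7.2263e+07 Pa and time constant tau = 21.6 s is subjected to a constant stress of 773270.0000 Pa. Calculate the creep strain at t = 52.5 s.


epsilon(t) = (sigma/E) * (1 - exp(-t/tau))
sigma/E = 773270.0000 / 7.2263e+07 = 0.0107
exp(-t/tau) = exp(-52.5 / 21.6) = 0.0880
epsilon = 0.0107 * (1 - 0.0880)
epsilon = 0.0098


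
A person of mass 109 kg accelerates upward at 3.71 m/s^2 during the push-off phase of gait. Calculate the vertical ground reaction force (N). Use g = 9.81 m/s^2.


GRF = m * (g + a)
GRF = 109 * (9.81 + 3.71)
GRF = 109 * 13.5200
GRF = 1473.6800


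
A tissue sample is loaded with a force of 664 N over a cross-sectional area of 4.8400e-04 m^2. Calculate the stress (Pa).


stress = F / A
stress = 664 / 4.8400e-04
stress = 1.3719e+06


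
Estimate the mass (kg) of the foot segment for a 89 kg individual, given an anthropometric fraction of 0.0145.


m_segment = body_mass * fraction
m_segment = 89 * 0.0145
m_segment = 1.2905


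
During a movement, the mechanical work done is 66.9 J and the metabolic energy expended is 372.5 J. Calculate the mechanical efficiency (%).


eta = (W_mech / E_meta) * 100
eta = (66.9 / 372.5) * 100
ratio = 0.1796
eta = 17.9597


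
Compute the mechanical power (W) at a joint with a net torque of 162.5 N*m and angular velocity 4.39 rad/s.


P = M * omega
P = 162.5 * 4.39
P = 713.3750


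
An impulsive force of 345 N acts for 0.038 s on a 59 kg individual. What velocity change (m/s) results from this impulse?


J = F * dt = 345 * 0.038 = 13.1100 N*s
delta_v = J / m
delta_v = 13.1100 / 59
delta_v = 0.2222


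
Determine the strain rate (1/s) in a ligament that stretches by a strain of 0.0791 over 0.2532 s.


strain_rate = delta_strain / delta_t
strain_rate = 0.0791 / 0.2532
strain_rate = 0.3124


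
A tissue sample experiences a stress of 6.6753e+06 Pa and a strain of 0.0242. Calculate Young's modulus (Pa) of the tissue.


E = stress / strain
E = 6.6753e+06 / 0.0242
E = 2.7584e+08


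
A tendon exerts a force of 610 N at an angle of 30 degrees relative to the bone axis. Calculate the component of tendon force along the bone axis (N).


F_eff = F_tendon * cos(theta)
theta = 30 deg = 0.5236 rad
cos(theta) = 0.8660
F_eff = 610 * 0.8660
F_eff = 528.2755


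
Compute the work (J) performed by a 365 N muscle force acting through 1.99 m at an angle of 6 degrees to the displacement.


W = F * d * cos(theta)
theta = 6 deg = 0.1047 rad
cos(theta) = 0.9945
W = 365 * 1.99 * 0.9945
W = 722.3710


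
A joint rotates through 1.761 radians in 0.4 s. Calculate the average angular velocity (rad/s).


omega = delta_theta / delta_t
omega = 1.761 / 0.4
omega = 4.4025


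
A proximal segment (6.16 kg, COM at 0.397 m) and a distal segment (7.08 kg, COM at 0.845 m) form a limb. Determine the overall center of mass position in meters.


COM = (m1*x1 + m2*x2) / (m1 + m2)
COM = (6.16*0.397 + 7.08*0.845) / (6.16 + 7.08)
Numerator = 8.4281
Denominator = 13.2400
COM = 0.6366


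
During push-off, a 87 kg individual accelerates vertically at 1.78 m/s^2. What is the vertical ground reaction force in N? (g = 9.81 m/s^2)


GRF = m * (g + a)
GRF = 87 * (9.81 + 1.78)
GRF = 87 * 11.5900
GRF = 1008.3300


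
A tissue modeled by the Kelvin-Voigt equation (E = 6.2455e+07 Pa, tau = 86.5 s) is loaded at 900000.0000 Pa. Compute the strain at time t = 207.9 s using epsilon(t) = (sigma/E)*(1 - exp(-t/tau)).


epsilon(t) = (sigma/E) * (1 - exp(-t/tau))
sigma/E = 900000.0000 / 6.2455e+07 = 0.0144
exp(-t/tau) = exp(-207.9 / 86.5) = 0.0904
epsilon = 0.0144 * (1 - 0.0904)
epsilon = 0.0131


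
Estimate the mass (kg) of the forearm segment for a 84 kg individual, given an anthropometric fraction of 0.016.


m_segment = body_mass * fraction
m_segment = 84 * 0.016
m_segment = 1.3440


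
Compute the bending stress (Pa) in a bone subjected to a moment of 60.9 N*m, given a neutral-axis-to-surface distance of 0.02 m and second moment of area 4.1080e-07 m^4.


sigma = M * c / I
sigma = 60.9 * 0.02 / 4.1080e-07
M * c = 1.2180
sigma = 2.9649e+06


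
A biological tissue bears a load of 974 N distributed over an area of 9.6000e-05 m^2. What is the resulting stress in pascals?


stress = F / A
stress = 974 / 9.6000e-05
stress = 1.0146e+07


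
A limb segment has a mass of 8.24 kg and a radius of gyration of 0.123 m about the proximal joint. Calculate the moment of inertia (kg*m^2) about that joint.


I = m * k^2
I = 8.24 * 0.123^2
k^2 = 0.0151
I = 0.1247


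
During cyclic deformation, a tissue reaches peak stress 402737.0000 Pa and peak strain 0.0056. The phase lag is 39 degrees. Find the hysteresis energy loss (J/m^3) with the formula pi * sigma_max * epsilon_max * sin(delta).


E_loss = pi * sigma_max * epsilon_max * sin(delta)
delta = 39 deg = 0.6807 rad
sin(delta) = 0.6293
E_loss = pi * 402737.0000 * 0.0056 * 0.6293
E_loss = 4458.9360


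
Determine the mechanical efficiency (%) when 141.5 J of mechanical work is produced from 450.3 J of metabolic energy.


eta = (W_mech / E_meta) * 100
eta = (141.5 / 450.3) * 100
ratio = 0.3142
eta = 31.4235


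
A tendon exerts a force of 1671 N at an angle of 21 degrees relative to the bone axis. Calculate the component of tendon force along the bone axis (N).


F_eff = F_tendon * cos(theta)
theta = 21 deg = 0.3665 rad
cos(theta) = 0.9336
F_eff = 1671 * 0.9336
F_eff = 1560.0129


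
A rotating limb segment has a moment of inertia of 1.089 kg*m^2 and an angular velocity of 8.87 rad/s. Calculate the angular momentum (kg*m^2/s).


L = I * omega
L = 1.089 * 8.87
L = 9.6594


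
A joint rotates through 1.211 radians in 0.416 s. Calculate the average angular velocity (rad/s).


omega = delta_theta / delta_t
omega = 1.211 / 0.416
omega = 2.9111


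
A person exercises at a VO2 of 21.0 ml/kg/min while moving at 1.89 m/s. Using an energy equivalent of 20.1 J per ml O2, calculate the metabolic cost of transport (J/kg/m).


Power per kg = VO2 * 20.1 / 60
Power per kg = 21.0 * 20.1 / 60 = 7.0350 W/kg
Cost = power_per_kg / speed
Cost = 7.0350 / 1.89
Cost = 3.7222


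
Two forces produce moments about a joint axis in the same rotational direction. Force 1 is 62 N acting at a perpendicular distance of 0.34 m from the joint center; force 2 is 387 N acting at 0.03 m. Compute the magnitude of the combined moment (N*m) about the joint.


M = F1 * d1 + F2 * d2
M = 62 * 0.34 + 387 * 0.03
M = 21.0800 + 11.6100
M = 32.6900


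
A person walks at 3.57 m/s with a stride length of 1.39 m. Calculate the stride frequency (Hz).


f = v / stride_length
f = 3.57 / 1.39
f = 2.5683


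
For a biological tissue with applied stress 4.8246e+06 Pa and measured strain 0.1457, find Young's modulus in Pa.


E = stress / strain
E = 4.8246e+06 / 0.1457
E = 3.3113e+07


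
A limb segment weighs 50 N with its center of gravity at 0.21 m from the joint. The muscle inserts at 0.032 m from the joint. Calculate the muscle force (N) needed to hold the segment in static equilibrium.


F_muscle = W * d_load / d_muscle
F_muscle = 50 * 0.21 / 0.032
Numerator = 10.5000
F_muscle = 328.1250


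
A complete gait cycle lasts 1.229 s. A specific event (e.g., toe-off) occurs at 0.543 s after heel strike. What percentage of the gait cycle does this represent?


pct = (event_time / cycle_time) * 100
pct = (0.543 / 1.229) * 100
ratio = 0.4418
pct = 44.1823


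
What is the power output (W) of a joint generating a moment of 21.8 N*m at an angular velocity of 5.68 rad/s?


P = M * omega
P = 21.8 * 5.68
P = 123.8240


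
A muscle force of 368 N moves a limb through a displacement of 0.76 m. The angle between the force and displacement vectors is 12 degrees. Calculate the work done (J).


W = F * d * cos(theta)
theta = 12 deg = 0.2094 rad
cos(theta) = 0.9781
W = 368 * 0.76 * 0.9781
W = 273.5683


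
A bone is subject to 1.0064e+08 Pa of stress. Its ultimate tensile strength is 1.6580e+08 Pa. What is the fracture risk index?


FRI = applied / ultimate
FRI = 1.0064e+08 / 1.6580e+08
FRI = 0.6070


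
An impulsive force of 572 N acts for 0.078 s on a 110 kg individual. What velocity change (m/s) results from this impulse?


J = F * dt = 572 * 0.078 = 44.6160 N*s
delta_v = J / m
delta_v = 44.6160 / 110
delta_v = 0.4056


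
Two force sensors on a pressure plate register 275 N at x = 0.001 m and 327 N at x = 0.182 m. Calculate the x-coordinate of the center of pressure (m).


COP_x = (F1*x1 + F2*x2) / (F1 + F2)
COP_x = (275*0.001 + 327*0.182) / (275 + 327)
Numerator = 59.7890
Denominator = 602
COP_x = 0.0993


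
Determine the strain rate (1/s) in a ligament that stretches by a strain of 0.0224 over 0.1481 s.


strain_rate = delta_strain / delta_t
strain_rate = 0.0224 / 0.1481
strain_rate = 0.1512


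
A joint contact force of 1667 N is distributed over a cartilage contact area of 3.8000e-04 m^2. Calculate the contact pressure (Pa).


P = F / A
P = 1667 / 3.8000e-04
P = 4.3868e+06


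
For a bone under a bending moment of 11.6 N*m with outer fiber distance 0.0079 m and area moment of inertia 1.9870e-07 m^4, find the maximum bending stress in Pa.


sigma = M * c / I
sigma = 11.6 * 0.0079 / 1.9870e-07
M * c = 0.0916
sigma = 461197.7856


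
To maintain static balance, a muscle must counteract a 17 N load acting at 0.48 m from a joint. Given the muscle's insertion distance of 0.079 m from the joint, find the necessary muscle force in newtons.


F_muscle = W * d_load / d_muscle
F_muscle = 17 * 0.48 / 0.079
Numerator = 8.1600
F_muscle = 103.2911


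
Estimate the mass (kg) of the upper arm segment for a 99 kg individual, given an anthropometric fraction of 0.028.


m_segment = body_mass * fraction
m_segment = 99 * 0.028
m_segment = 2.7720


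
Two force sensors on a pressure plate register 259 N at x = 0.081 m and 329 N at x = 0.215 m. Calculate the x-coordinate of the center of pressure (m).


COP_x = (F1*x1 + F2*x2) / (F1 + F2)
COP_x = (259*0.081 + 329*0.215) / (259 + 329)
Numerator = 91.7140
Denominator = 588
COP_x = 0.1560


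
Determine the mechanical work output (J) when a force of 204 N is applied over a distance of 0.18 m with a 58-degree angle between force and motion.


W = F * d * cos(theta)
theta = 58 deg = 1.0123 rad
cos(theta) = 0.5299
W = 204 * 0.18 * 0.5299
W = 19.4586


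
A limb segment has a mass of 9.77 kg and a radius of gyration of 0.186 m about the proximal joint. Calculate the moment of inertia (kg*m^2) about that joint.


I = m * k^2
I = 9.77 * 0.186^2
k^2 = 0.0346
I = 0.3380


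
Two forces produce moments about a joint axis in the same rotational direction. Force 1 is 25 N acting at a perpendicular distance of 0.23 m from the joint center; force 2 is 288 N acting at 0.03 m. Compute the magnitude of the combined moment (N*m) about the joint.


M = F1 * d1 + F2 * d2
M = 25 * 0.23 + 288 * 0.03
M = 5.7500 + 8.6400
M = 14.3900


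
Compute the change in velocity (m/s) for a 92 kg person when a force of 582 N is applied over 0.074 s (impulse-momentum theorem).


J = F * dt = 582 * 0.074 = 43.0680 N*s
delta_v = J / m
delta_v = 43.0680 / 92
delta_v = 0.4681


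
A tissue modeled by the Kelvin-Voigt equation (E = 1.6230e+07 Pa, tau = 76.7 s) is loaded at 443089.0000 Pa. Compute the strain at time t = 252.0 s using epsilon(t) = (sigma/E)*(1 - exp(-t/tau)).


epsilon(t) = (sigma/E) * (1 - exp(-t/tau))
sigma/E = 443089.0000 / 1.6230e+07 = 0.0273
exp(-t/tau) = exp(-252.0 / 76.7) = 0.0374
epsilon = 0.0273 * (1 - 0.0374)
epsilon = 0.0263


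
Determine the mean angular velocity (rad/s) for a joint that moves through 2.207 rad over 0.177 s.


omega = delta_theta / delta_t
omega = 2.207 / 0.177
omega = 12.4689


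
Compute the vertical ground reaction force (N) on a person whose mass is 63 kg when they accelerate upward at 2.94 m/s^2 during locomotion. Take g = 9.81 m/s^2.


GRF = m * (g + a)
GRF = 63 * (9.81 + 2.94)
GRF = 63 * 12.7500
GRF = 803.2500


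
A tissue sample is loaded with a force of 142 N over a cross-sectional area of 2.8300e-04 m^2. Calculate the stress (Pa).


stress = F / A
stress = 142 / 2.8300e-04
stress = 501766.7845


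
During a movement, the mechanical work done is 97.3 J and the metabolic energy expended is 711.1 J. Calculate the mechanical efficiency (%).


eta = (W_mech / E_meta) * 100
eta = (97.3 / 711.1) * 100
ratio = 0.1368
eta = 13.6830


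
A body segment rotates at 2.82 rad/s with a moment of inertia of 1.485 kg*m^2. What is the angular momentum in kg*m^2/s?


L = I * omega
L = 1.485 * 2.82
L = 4.1877


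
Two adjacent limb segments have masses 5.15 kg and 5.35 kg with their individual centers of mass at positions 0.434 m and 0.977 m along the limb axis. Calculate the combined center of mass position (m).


COM = (m1*x1 + m2*x2) / (m1 + m2)
COM = (5.15*0.434 + 5.35*0.977) / (5.15 + 5.35)
Numerator = 7.4620
Denominator = 10.5000
COM = 0.7107


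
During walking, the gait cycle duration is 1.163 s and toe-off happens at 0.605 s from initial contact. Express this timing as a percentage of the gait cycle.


pct = (event_time / cycle_time) * 100
pct = (0.605 / 1.163) * 100
ratio = 0.5202
pct = 52.0206


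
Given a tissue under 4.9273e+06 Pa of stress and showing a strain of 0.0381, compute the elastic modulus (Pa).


E = stress / strain
E = 4.9273e+06 / 0.0381
E = 1.2933e+08


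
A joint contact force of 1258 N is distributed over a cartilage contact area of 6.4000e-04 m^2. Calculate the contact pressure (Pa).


P = F / A
P = 1258 / 6.4000e-04
P = 1.9656e+06


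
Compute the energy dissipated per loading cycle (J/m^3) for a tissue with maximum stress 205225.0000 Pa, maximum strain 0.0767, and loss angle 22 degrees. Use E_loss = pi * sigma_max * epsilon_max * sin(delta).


E_loss = pi * sigma_max * epsilon_max * sin(delta)
delta = 22 deg = 0.3840 rad
sin(delta) = 0.3746
E_loss = pi * 205225.0000 * 0.0767 * 0.3746
E_loss = 18524.6887


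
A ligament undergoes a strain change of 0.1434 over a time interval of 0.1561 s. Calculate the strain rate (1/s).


strain_rate = delta_strain / delta_t
strain_rate = 0.1434 / 0.1561
strain_rate = 0.9186


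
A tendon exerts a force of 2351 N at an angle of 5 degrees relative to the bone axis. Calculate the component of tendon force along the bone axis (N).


F_eff = F_tendon * cos(theta)
theta = 5 deg = 0.0873 rad
cos(theta) = 0.9962
F_eff = 2351 * 0.9962
F_eff = 2342.0537


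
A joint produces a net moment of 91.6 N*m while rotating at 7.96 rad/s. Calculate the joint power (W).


P = M * omega
P = 91.6 * 7.96
P = 729.1360


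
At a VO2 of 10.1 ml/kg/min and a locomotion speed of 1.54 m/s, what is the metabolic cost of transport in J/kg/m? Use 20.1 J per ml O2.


Power per kg = VO2 * 20.1 / 60
Power per kg = 10.1 * 20.1 / 60 = 3.3835 W/kg
Cost = power_per_kg / speed
Cost = 3.3835 / 1.54
Cost = 2.1971


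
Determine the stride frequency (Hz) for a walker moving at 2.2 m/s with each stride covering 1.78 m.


f = v / stride_length
f = 2.2 / 1.78
f = 1.2360


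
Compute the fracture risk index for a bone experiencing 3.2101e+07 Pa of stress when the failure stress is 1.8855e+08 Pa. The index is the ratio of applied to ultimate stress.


FRI = applied / ultimate
FRI = 3.2101e+07 / 1.8855e+08
FRI = 0.1703


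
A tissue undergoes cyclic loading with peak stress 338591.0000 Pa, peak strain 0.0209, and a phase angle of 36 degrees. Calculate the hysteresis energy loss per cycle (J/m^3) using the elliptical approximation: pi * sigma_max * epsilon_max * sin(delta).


E_loss = pi * sigma_max * epsilon_max * sin(delta)
delta = 36 deg = 0.6283 rad
sin(delta) = 0.5878
E_loss = pi * 338591.0000 * 0.0209 * 0.5878
E_loss = 13067.4322


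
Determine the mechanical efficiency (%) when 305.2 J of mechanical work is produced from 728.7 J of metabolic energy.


eta = (W_mech / E_meta) * 100
eta = (305.2 / 728.7) * 100
ratio = 0.4188
eta = 41.8828


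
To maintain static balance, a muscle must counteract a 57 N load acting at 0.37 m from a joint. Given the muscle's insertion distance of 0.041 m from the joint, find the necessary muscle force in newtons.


F_muscle = W * d_load / d_muscle
F_muscle = 57 * 0.37 / 0.041
Numerator = 21.0900
F_muscle = 514.3902


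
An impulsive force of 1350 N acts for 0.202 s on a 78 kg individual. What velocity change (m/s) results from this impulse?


J = F * dt = 1350 * 0.202 = 272.7000 N*s
delta_v = J / m
delta_v = 272.7000 / 78
delta_v = 3.4962


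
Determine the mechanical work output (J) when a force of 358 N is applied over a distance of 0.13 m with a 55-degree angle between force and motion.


W = F * d * cos(theta)
theta = 55 deg = 0.9599 rad
cos(theta) = 0.5736
W = 358 * 0.13 * 0.5736
W = 26.6942


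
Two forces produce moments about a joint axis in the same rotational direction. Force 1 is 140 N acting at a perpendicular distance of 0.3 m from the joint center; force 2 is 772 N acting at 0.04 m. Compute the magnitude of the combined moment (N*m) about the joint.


M = F1 * d1 + F2 * d2
M = 140 * 0.3 + 772 * 0.04
M = 42.0000 + 30.8800
M = 72.8800


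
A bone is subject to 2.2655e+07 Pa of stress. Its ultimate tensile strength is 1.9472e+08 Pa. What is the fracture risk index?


FRI = applied / ultimate
FRI = 2.2655e+07 / 1.9472e+08
FRI = 0.1163


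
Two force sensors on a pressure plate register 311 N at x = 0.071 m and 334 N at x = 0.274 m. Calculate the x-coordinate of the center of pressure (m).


COP_x = (F1*x1 + F2*x2) / (F1 + F2)
COP_x = (311*0.071 + 334*0.274) / (311 + 334)
Numerator = 113.5970
Denominator = 645
COP_x = 0.1761


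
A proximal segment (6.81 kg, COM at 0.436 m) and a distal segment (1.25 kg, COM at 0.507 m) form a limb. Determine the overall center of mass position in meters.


COM = (m1*x1 + m2*x2) / (m1 + m2)
COM = (6.81*0.436 + 1.25*0.507) / (6.81 + 1.25)
Numerator = 3.6029
Denominator = 8.0600
COM = 0.4470


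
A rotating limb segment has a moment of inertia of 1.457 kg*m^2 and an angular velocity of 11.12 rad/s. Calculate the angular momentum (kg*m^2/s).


L = I * omega
L = 1.457 * 11.12
L = 16.2018


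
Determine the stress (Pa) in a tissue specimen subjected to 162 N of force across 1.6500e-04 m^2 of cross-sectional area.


stress = F / A
stress = 162 / 1.6500e-04
stress = 981818.1818


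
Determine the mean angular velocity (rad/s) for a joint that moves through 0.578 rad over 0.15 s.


omega = delta_theta / delta_t
omega = 0.578 / 0.15
omega = 3.8533


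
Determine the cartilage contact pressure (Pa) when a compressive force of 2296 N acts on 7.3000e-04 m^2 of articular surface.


P = F / A
P = 2296 / 7.3000e-04
P = 3.1452e+06


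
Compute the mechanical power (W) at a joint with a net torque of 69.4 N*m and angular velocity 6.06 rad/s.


P = M * omega
P = 69.4 * 6.06
P = 420.5640


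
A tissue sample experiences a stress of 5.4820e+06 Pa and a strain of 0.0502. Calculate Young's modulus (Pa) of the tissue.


E = stress / strain
E = 5.4820e+06 / 0.0502
E = 1.0920e+08


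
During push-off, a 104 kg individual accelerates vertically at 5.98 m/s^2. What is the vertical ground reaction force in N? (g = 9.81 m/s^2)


GRF = m * (g + a)
GRF = 104 * (9.81 + 5.98)
GRF = 104 * 15.7900
GRF = 1642.1600


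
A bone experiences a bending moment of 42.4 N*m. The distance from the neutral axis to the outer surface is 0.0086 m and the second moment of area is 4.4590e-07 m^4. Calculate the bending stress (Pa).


sigma = M * c / I
sigma = 42.4 * 0.0086 / 4.4590e-07
M * c = 0.3646
sigma = 817761.8300


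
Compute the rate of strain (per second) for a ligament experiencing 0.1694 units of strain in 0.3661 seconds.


strain_rate = delta_strain / delta_t
strain_rate = 0.1694 / 0.3661
strain_rate = 0.4627


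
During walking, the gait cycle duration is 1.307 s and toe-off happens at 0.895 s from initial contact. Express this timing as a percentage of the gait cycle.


pct = (event_time / cycle_time) * 100
pct = (0.895 / 1.307) * 100
ratio = 0.6848
pct = 68.4774


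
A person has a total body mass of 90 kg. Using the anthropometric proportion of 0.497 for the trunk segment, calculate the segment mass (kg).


m_segment = body_mass * fraction
m_segment = 90 * 0.497
m_segment = 44.7300


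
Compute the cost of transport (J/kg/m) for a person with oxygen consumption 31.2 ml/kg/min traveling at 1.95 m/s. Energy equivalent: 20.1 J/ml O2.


Power per kg = VO2 * 20.1 / 60
Power per kg = 31.2 * 20.1 / 60 = 10.4520 W/kg
Cost = power_per_kg / speed
Cost = 10.4520 / 1.95
Cost = 5.3600


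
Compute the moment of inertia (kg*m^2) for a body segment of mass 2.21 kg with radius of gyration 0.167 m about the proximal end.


I = m * k^2
I = 2.21 * 0.167^2
k^2 = 0.0279
I = 0.0616


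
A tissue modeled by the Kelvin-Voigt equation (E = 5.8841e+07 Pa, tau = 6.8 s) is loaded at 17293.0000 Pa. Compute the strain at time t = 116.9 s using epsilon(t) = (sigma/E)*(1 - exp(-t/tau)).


epsilon(t) = (sigma/E) * (1 - exp(-t/tau))
sigma/E = 17293.0000 / 5.8841e+07 = 2.9389e-04
exp(-t/tau) = exp(-116.9 / 6.8) = 3.4195e-08
epsilon = 2.9389e-04 * (1 - 3.4195e-08)
epsilon = 2.9389e-04


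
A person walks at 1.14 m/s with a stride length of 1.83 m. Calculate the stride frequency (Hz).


f = v / stride_length
f = 1.14 / 1.83
f = 0.6230


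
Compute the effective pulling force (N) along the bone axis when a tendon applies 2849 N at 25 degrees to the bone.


F_eff = F_tendon * cos(theta)
theta = 25 deg = 0.4363 rad
cos(theta) = 0.9063
F_eff = 2849 * 0.9063
F_eff = 2582.0709


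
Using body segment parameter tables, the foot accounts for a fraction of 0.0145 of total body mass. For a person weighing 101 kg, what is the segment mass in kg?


m_segment = body_mass * fraction
m_segment = 101 * 0.0145
m_segment = 1.4645


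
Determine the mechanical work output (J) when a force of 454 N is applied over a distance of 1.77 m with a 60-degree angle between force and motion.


W = F * d * cos(theta)
theta = 60 deg = 1.0472 rad
cos(theta) = 0.5000
W = 454 * 1.77 * 0.5000
W = 401.7900


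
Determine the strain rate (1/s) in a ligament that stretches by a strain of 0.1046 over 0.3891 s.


strain_rate = delta_strain / delta_t
strain_rate = 0.1046 / 0.3891
strain_rate = 0.2688


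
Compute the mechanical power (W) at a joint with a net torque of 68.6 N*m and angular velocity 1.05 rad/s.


P = M * omega
P = 68.6 * 1.05
P = 72.0300


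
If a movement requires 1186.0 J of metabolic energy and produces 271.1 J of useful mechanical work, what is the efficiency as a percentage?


eta = (W_mech / E_meta) * 100
eta = (271.1 / 1186.0) * 100
ratio = 0.2286
eta = 22.8583


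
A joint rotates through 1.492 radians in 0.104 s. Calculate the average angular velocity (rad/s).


omega = delta_theta / delta_t
omega = 1.492 / 0.104
omega = 14.3462


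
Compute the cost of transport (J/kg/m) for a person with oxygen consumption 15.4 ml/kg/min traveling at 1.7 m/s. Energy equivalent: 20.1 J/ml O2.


Power per kg = VO2 * 20.1 / 60
Power per kg = 15.4 * 20.1 / 60 = 5.1590 W/kg
Cost = power_per_kg / speed
Cost = 5.1590 / 1.7
Cost = 3.0347


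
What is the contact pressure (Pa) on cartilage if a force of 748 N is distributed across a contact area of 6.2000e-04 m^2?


P = F / A
P = 748 / 6.2000e-04
P = 1.2065e+06


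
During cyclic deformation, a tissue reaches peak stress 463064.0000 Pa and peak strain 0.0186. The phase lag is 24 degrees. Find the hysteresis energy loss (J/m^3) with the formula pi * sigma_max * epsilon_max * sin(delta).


E_loss = pi * sigma_max * epsilon_max * sin(delta)
delta = 24 deg = 0.4189 rad
sin(delta) = 0.4067
E_loss = pi * 463064.0000 * 0.0186 * 0.4067
E_loss = 11005.6865


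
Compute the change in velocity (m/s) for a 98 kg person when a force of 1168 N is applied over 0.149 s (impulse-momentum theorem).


J = F * dt = 1168 * 0.149 = 174.0320 N*s
delta_v = J / m
delta_v = 174.0320 / 98
delta_v = 1.7758


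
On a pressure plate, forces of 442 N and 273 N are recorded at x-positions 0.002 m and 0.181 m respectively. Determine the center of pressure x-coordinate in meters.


COP_x = (F1*x1 + F2*x2) / (F1 + F2)
COP_x = (442*0.002 + 273*0.181) / (442 + 273)
Numerator = 50.2970
Denominator = 715
COP_x = 0.0703


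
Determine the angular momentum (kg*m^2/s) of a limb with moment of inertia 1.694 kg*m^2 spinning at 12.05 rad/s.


L = I * omega
L = 1.694 * 12.05
L = 20.4127


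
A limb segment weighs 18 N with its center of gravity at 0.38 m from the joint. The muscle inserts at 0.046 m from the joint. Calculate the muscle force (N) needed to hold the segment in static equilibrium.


F_muscle = W * d_load / d_muscle
F_muscle = 18 * 0.38 / 0.046
Numerator = 6.8400
F_muscle = 148.6957


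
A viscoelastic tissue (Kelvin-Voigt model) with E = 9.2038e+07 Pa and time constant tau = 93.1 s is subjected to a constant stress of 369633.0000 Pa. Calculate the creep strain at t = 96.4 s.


epsilon(t) = (sigma/E) * (1 - exp(-t/tau))
sigma/E = 369633.0000 / 9.2038e+07 = 0.0040
exp(-t/tau) = exp(-96.4 / 93.1) = 0.3551
epsilon = 0.0040 * (1 - 0.3551)
epsilon = 0.0026


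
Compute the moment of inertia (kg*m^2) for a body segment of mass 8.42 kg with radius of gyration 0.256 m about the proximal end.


I = m * k^2
I = 8.42 * 0.256^2
k^2 = 0.0655
I = 0.5518


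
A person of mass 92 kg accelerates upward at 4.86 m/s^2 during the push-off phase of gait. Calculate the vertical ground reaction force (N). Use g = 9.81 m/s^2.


GRF = m * (g + a)
GRF = 92 * (9.81 + 4.86)
GRF = 92 * 14.6700
GRF = 1349.6400


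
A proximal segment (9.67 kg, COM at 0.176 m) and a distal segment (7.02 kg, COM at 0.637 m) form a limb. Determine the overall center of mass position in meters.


COM = (m1*x1 + m2*x2) / (m1 + m2)
COM = (9.67*0.176 + 7.02*0.637) / (9.67 + 7.02)
Numerator = 6.1737
Denominator = 16.6900
COM = 0.3699


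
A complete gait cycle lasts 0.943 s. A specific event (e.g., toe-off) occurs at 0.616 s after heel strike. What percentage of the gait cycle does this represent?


pct = (event_time / cycle_time) * 100
pct = (0.616 / 0.943) * 100
ratio = 0.6532
pct = 65.3234


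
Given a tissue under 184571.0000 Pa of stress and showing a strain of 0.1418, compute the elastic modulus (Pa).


E = stress / strain
E = 184571.0000 / 0.1418
E = 1.3016e+06


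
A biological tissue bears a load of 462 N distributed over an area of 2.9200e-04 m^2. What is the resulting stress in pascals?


stress = F / A
stress = 462 / 2.9200e-04
stress = 1.5822e+06


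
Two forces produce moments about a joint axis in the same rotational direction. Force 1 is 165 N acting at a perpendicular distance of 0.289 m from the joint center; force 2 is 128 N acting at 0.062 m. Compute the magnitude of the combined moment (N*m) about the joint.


M = F1 * d1 + F2 * d2
M = 165 * 0.289 + 128 * 0.062
M = 47.6850 + 7.9360
M = 55.6210


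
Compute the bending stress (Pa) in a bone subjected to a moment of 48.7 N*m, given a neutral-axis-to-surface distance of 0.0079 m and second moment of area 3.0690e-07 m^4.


sigma = M * c / I
sigma = 48.7 * 0.0079 / 3.0690e-07
M * c = 0.3847
sigma = 1.2536e+06


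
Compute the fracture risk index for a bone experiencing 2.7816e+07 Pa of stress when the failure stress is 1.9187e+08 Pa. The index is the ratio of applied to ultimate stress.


FRI = applied / ultimate
FRI = 2.7816e+07 / 1.9187e+08
FRI = 0.1450


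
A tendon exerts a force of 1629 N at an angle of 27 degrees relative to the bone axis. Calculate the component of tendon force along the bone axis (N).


F_eff = F_tendon * cos(theta)
theta = 27 deg = 0.4712 rad
cos(theta) = 0.8910
F_eff = 1629 * 0.8910
F_eff = 1451.4496


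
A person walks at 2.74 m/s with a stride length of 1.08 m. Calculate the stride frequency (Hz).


f = v / stride_length
f = 2.74 / 1.08
f = 2.5370


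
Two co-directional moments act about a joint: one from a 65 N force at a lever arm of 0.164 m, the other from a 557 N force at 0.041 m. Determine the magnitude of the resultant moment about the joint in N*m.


M = F1 * d1 + F2 * d2
M = 65 * 0.164 + 557 * 0.041
M = 10.6600 + 22.8370
M = 33.4970


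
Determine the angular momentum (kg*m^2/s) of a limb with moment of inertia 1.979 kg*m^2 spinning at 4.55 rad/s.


L = I * omega
L = 1.979 * 4.55
L = 9.0045


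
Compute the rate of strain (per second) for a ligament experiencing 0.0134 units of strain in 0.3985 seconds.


strain_rate = delta_strain / delta_t
strain_rate = 0.0134 / 0.3985
strain_rate = 0.0336


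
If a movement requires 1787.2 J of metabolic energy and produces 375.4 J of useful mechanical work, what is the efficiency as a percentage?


eta = (W_mech / E_meta) * 100
eta = (375.4 / 1787.2) * 100
ratio = 0.2100
eta = 21.0049


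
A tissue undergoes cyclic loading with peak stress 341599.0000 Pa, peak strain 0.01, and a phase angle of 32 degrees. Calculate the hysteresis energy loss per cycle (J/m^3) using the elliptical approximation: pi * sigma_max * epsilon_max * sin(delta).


E_loss = pi * sigma_max * epsilon_max * sin(delta)
delta = 32 deg = 0.5585 rad
sin(delta) = 0.5299
E_loss = pi * 341599.0000 * 0.01 * 0.5299
E_loss = 5686.9076


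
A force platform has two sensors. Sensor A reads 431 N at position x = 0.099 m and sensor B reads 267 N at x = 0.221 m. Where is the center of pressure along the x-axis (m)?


COP_x = (F1*x1 + F2*x2) / (F1 + F2)
COP_x = (431*0.099 + 267*0.221) / (431 + 267)
Numerator = 101.6760
Denominator = 698
COP_x = 0.1457


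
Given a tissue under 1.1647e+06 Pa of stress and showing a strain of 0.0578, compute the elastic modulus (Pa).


E = stress / strain
E = 1.1647e+06 / 0.0578
E = 2.0151e+07


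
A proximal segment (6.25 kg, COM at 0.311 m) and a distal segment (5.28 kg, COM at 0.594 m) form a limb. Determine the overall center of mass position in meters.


COM = (m1*x1 + m2*x2) / (m1 + m2)
COM = (6.25*0.311 + 5.28*0.594) / (6.25 + 5.28)
Numerator = 5.0801
Denominator = 11.5300
COM = 0.4406
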